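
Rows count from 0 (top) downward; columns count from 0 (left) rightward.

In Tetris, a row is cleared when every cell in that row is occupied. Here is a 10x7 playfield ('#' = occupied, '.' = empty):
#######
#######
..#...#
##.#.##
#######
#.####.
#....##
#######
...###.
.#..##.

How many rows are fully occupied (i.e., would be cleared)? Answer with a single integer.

Answer: 4

Derivation:
Check each row:
  row 0: 0 empty cells -> FULL (clear)
  row 1: 0 empty cells -> FULL (clear)
  row 2: 5 empty cells -> not full
  row 3: 2 empty cells -> not full
  row 4: 0 empty cells -> FULL (clear)
  row 5: 2 empty cells -> not full
  row 6: 4 empty cells -> not full
  row 7: 0 empty cells -> FULL (clear)
  row 8: 4 empty cells -> not full
  row 9: 4 empty cells -> not full
Total rows cleared: 4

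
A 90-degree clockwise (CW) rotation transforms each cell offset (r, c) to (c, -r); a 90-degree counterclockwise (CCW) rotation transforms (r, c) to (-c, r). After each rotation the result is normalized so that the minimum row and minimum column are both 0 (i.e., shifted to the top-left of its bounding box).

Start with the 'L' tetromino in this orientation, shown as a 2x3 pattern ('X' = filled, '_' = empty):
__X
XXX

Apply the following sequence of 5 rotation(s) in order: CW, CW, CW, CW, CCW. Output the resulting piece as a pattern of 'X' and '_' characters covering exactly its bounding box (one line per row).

Start:
__X
XXX
After rotation 1 (CW):
X_
X_
XX
After rotation 2 (CW):
XXX
X__
After rotation 3 (CW):
XX
_X
_X
After rotation 4 (CW):
__X
XXX
After rotation 5 (CCW):
XX
_X
_X

Answer: XX
_X
_X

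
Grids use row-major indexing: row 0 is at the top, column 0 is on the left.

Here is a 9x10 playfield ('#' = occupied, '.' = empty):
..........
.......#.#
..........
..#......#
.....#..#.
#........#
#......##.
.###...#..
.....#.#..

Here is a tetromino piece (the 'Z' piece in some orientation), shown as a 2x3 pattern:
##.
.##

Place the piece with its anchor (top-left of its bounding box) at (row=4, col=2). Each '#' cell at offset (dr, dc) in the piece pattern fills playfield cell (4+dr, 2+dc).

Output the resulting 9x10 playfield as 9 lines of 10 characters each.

Fill (4+0,2+0) = (4,2)
Fill (4+0,2+1) = (4,3)
Fill (4+1,2+1) = (5,3)
Fill (4+1,2+2) = (5,4)

Answer: ..........
.......#.#
..........
..#......#
..##.#..#.
#..##....#
#......##.
.###...#..
.....#.#..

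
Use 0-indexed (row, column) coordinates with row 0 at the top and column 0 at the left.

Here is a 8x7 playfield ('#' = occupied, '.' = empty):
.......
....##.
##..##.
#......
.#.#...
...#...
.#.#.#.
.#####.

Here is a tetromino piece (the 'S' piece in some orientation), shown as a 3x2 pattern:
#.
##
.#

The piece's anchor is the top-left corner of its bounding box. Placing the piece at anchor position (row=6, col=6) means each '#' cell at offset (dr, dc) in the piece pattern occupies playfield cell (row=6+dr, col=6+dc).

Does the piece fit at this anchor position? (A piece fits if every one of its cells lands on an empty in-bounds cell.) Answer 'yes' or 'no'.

Check each piece cell at anchor (6, 6):
  offset (0,0) -> (6,6): empty -> OK
  offset (1,0) -> (7,6): empty -> OK
  offset (1,1) -> (7,7): out of bounds -> FAIL
  offset (2,1) -> (8,7): out of bounds -> FAIL
All cells valid: no

Answer: no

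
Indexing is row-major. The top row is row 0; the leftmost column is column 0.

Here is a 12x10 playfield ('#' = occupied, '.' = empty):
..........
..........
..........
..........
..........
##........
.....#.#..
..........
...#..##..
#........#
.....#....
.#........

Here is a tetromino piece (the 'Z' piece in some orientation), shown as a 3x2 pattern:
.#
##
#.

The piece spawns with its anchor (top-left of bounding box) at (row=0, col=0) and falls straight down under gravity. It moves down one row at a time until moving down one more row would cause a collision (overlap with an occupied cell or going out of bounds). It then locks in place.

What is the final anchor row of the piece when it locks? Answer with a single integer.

Spawn at (row=0, col=0). Try each row:
  row 0: fits
  row 1: fits
  row 2: fits
  row 3: blocked -> lock at row 2

Answer: 2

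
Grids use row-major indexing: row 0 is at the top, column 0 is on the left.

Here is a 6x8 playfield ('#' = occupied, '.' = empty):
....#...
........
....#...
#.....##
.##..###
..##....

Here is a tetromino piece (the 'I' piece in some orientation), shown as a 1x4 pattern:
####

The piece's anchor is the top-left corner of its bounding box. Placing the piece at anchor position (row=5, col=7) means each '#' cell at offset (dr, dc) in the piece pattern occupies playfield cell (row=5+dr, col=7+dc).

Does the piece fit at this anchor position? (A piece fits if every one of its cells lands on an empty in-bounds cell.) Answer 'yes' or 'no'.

Check each piece cell at anchor (5, 7):
  offset (0,0) -> (5,7): empty -> OK
  offset (0,1) -> (5,8): out of bounds -> FAIL
  offset (0,2) -> (5,9): out of bounds -> FAIL
  offset (0,3) -> (5,10): out of bounds -> FAIL
All cells valid: no

Answer: no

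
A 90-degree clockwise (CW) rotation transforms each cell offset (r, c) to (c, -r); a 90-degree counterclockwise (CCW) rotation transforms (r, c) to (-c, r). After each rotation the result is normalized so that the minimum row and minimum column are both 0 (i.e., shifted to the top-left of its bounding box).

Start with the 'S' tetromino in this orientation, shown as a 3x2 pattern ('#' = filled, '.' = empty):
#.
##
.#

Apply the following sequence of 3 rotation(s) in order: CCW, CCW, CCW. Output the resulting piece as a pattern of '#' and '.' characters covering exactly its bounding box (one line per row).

Answer: .##
##.

Derivation:
Start:
#.
##
.#
After rotation 1 (CCW):
.##
##.
After rotation 2 (CCW):
#.
##
.#
After rotation 3 (CCW):
.##
##.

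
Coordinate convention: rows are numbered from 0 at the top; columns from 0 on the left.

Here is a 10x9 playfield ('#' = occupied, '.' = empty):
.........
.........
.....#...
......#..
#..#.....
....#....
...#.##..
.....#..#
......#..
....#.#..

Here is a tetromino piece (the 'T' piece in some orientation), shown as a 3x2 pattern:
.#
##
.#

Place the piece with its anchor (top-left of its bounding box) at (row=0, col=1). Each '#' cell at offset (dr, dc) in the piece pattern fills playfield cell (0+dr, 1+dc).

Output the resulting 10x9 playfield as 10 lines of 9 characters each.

Answer: ..#......
.##......
..#..#...
......#..
#..#.....
....#....
...#.##..
.....#..#
......#..
....#.#..

Derivation:
Fill (0+0,1+1) = (0,2)
Fill (0+1,1+0) = (1,1)
Fill (0+1,1+1) = (1,2)
Fill (0+2,1+1) = (2,2)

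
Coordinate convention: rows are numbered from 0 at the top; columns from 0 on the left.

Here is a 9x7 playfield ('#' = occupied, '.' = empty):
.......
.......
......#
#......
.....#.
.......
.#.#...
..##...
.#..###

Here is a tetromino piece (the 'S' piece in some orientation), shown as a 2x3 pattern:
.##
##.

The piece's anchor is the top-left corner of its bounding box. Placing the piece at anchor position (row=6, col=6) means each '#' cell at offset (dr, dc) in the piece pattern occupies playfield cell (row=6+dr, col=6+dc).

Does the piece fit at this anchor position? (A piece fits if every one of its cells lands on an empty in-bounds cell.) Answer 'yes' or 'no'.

Answer: no

Derivation:
Check each piece cell at anchor (6, 6):
  offset (0,1) -> (6,7): out of bounds -> FAIL
  offset (0,2) -> (6,8): out of bounds -> FAIL
  offset (1,0) -> (7,6): empty -> OK
  offset (1,1) -> (7,7): out of bounds -> FAIL
All cells valid: no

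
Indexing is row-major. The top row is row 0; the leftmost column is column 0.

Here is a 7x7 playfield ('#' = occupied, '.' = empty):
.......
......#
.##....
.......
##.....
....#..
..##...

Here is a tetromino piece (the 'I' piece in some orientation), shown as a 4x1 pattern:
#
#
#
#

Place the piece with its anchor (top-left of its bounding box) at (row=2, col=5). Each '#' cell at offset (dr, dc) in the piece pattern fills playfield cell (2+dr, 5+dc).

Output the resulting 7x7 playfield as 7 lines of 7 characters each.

Answer: .......
......#
.##..#.
.....#.
##...#.
....##.
..##...

Derivation:
Fill (2+0,5+0) = (2,5)
Fill (2+1,5+0) = (3,5)
Fill (2+2,5+0) = (4,5)
Fill (2+3,5+0) = (5,5)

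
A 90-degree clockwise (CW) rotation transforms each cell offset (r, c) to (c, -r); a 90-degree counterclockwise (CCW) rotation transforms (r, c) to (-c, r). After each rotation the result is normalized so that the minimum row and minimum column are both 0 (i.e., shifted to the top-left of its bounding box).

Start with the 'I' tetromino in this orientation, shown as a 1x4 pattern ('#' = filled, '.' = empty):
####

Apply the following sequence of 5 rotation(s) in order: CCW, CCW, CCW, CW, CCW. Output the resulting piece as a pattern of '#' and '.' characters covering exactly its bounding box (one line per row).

Start:
####
After rotation 1 (CCW):
#
#
#
#
After rotation 2 (CCW):
####
After rotation 3 (CCW):
#
#
#
#
After rotation 4 (CW):
####
After rotation 5 (CCW):
#
#
#
#

Answer: #
#
#
#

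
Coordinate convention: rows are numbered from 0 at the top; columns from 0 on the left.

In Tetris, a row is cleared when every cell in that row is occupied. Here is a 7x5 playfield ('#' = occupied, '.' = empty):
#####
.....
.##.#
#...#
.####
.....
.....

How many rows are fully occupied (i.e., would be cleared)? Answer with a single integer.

Answer: 1

Derivation:
Check each row:
  row 0: 0 empty cells -> FULL (clear)
  row 1: 5 empty cells -> not full
  row 2: 2 empty cells -> not full
  row 3: 3 empty cells -> not full
  row 4: 1 empty cell -> not full
  row 5: 5 empty cells -> not full
  row 6: 5 empty cells -> not full
Total rows cleared: 1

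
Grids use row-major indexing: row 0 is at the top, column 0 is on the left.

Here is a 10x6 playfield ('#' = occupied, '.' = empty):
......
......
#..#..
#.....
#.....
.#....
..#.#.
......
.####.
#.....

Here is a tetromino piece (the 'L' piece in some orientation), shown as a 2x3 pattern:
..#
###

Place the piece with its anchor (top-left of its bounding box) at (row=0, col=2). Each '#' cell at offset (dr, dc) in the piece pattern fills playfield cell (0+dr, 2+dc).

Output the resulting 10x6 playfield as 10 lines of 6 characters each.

Answer: ....#.
..###.
#..#..
#.....
#.....
.#....
..#.#.
......
.####.
#.....

Derivation:
Fill (0+0,2+2) = (0,4)
Fill (0+1,2+0) = (1,2)
Fill (0+1,2+1) = (1,3)
Fill (0+1,2+2) = (1,4)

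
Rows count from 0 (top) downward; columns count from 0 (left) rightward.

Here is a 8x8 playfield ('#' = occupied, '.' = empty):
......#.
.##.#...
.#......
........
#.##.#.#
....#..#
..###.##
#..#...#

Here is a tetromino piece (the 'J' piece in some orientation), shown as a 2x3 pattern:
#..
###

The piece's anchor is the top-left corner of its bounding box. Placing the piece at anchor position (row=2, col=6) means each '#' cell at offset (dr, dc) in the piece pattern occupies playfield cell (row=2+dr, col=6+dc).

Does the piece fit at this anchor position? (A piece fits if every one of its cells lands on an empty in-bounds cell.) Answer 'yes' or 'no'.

Check each piece cell at anchor (2, 6):
  offset (0,0) -> (2,6): empty -> OK
  offset (1,0) -> (3,6): empty -> OK
  offset (1,1) -> (3,7): empty -> OK
  offset (1,2) -> (3,8): out of bounds -> FAIL
All cells valid: no

Answer: no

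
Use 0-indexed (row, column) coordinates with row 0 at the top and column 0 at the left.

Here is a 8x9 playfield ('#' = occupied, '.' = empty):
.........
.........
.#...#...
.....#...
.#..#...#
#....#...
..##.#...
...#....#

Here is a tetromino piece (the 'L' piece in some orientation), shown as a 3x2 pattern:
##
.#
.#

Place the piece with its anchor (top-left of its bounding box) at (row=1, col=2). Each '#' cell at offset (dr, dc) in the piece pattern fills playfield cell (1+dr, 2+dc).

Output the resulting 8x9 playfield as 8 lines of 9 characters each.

Answer: .........
..##.....
.#.#.#...
...#.#...
.#..#...#
#....#...
..##.#...
...#....#

Derivation:
Fill (1+0,2+0) = (1,2)
Fill (1+0,2+1) = (1,3)
Fill (1+1,2+1) = (2,3)
Fill (1+2,2+1) = (3,3)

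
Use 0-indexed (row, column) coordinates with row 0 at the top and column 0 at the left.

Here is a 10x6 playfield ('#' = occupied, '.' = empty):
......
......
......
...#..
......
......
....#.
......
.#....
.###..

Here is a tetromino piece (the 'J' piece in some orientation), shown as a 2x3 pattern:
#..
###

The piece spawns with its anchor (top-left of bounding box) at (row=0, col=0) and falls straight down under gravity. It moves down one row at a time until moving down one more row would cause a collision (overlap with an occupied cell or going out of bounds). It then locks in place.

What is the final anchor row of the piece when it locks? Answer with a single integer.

Answer: 6

Derivation:
Spawn at (row=0, col=0). Try each row:
  row 0: fits
  row 1: fits
  row 2: fits
  row 3: fits
  row 4: fits
  row 5: fits
  row 6: fits
  row 7: blocked -> lock at row 6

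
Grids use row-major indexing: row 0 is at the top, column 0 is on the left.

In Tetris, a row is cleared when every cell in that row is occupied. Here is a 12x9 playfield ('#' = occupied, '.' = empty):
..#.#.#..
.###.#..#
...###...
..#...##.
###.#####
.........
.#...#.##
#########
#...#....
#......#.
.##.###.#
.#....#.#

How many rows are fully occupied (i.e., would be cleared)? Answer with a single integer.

Answer: 1

Derivation:
Check each row:
  row 0: 6 empty cells -> not full
  row 1: 4 empty cells -> not full
  row 2: 6 empty cells -> not full
  row 3: 6 empty cells -> not full
  row 4: 1 empty cell -> not full
  row 5: 9 empty cells -> not full
  row 6: 5 empty cells -> not full
  row 7: 0 empty cells -> FULL (clear)
  row 8: 7 empty cells -> not full
  row 9: 7 empty cells -> not full
  row 10: 3 empty cells -> not full
  row 11: 6 empty cells -> not full
Total rows cleared: 1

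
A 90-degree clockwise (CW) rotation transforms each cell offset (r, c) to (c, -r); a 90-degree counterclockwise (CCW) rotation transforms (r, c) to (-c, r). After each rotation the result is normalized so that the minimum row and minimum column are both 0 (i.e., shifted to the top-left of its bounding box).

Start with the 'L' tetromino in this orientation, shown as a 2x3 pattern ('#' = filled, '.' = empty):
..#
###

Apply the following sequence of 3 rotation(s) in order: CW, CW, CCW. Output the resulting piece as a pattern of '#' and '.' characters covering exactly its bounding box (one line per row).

Answer: #.
#.
##

Derivation:
Start:
..#
###
After rotation 1 (CW):
#.
#.
##
After rotation 2 (CW):
###
#..
After rotation 3 (CCW):
#.
#.
##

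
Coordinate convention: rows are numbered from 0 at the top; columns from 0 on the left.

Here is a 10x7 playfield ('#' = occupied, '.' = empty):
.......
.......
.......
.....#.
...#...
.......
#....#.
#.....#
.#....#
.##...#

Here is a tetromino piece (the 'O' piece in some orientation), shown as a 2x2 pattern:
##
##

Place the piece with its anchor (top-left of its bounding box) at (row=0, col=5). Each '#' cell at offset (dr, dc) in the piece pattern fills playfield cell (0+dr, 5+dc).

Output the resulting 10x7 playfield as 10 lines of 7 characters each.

Fill (0+0,5+0) = (0,5)
Fill (0+0,5+1) = (0,6)
Fill (0+1,5+0) = (1,5)
Fill (0+1,5+1) = (1,6)

Answer: .....##
.....##
.......
.....#.
...#...
.......
#....#.
#.....#
.#....#
.##...#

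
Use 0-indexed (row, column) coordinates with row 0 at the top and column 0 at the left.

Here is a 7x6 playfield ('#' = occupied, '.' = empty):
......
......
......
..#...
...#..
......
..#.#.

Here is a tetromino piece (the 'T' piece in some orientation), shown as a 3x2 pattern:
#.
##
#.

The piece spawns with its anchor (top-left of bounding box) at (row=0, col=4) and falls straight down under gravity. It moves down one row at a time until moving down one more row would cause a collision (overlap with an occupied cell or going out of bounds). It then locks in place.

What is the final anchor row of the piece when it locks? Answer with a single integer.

Answer: 3

Derivation:
Spawn at (row=0, col=4). Try each row:
  row 0: fits
  row 1: fits
  row 2: fits
  row 3: fits
  row 4: blocked -> lock at row 3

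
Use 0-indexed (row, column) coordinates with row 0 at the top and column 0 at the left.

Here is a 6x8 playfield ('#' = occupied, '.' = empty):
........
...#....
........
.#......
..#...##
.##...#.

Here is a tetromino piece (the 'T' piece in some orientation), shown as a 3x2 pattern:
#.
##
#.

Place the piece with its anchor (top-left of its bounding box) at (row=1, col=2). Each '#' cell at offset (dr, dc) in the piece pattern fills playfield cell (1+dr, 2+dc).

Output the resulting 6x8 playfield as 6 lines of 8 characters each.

Fill (1+0,2+0) = (1,2)
Fill (1+1,2+0) = (2,2)
Fill (1+1,2+1) = (2,3)
Fill (1+2,2+0) = (3,2)

Answer: ........
..##....
..##....
.##.....
..#...##
.##...#.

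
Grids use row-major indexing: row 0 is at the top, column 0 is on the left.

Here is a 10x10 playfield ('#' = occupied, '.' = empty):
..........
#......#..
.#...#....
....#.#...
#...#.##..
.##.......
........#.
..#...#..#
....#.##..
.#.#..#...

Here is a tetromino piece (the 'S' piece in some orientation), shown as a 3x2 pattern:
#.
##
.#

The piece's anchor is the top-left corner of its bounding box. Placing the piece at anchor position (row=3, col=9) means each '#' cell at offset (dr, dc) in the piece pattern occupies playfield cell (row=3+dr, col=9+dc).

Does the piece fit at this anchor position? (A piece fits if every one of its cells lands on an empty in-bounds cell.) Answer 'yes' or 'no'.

Check each piece cell at anchor (3, 9):
  offset (0,0) -> (3,9): empty -> OK
  offset (1,0) -> (4,9): empty -> OK
  offset (1,1) -> (4,10): out of bounds -> FAIL
  offset (2,1) -> (5,10): out of bounds -> FAIL
All cells valid: no

Answer: no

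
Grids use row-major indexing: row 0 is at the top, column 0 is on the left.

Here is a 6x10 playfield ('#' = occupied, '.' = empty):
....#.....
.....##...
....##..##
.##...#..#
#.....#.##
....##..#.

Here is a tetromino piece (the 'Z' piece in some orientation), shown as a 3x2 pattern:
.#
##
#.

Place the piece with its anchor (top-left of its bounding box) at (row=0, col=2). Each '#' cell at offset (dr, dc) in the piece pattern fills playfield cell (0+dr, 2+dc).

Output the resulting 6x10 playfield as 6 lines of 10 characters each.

Answer: ...##.....
..##.##...
..#.##..##
.##...#..#
#.....#.##
....##..#.

Derivation:
Fill (0+0,2+1) = (0,3)
Fill (0+1,2+0) = (1,2)
Fill (0+1,2+1) = (1,3)
Fill (0+2,2+0) = (2,2)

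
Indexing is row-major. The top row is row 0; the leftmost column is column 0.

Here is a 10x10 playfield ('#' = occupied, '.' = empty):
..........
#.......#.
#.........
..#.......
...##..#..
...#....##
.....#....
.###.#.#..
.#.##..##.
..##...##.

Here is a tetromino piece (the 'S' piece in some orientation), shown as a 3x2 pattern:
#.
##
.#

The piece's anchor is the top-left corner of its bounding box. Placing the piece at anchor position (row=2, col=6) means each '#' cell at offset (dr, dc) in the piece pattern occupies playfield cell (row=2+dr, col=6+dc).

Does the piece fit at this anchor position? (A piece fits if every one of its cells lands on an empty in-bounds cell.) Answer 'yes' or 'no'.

Answer: no

Derivation:
Check each piece cell at anchor (2, 6):
  offset (0,0) -> (2,6): empty -> OK
  offset (1,0) -> (3,6): empty -> OK
  offset (1,1) -> (3,7): empty -> OK
  offset (2,1) -> (4,7): occupied ('#') -> FAIL
All cells valid: no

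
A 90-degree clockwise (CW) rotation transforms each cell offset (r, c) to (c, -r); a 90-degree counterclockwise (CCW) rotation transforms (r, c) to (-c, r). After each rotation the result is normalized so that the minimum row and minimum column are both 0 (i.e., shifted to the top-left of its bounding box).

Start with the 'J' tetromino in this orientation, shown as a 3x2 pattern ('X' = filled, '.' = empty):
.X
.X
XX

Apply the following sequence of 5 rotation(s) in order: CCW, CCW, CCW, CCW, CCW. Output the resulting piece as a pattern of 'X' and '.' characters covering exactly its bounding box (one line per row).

Answer: XXX
..X

Derivation:
Start:
.X
.X
XX
After rotation 1 (CCW):
XXX
..X
After rotation 2 (CCW):
XX
X.
X.
After rotation 3 (CCW):
X..
XXX
After rotation 4 (CCW):
.X
.X
XX
After rotation 5 (CCW):
XXX
..X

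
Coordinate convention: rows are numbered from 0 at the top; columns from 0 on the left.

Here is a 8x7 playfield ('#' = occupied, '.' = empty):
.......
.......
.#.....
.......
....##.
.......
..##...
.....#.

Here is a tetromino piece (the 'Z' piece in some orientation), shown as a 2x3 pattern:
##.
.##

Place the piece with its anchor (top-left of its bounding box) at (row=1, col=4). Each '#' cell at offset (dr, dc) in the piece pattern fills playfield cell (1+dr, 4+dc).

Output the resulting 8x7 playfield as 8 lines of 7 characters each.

Answer: .......
....##.
.#...##
.......
....##.
.......
..##...
.....#.

Derivation:
Fill (1+0,4+0) = (1,4)
Fill (1+0,4+1) = (1,5)
Fill (1+1,4+1) = (2,5)
Fill (1+1,4+2) = (2,6)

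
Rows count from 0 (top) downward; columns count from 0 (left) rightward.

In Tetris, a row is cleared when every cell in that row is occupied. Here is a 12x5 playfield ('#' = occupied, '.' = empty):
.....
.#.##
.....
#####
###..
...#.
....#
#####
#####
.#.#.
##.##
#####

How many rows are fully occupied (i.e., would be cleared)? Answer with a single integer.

Check each row:
  row 0: 5 empty cells -> not full
  row 1: 2 empty cells -> not full
  row 2: 5 empty cells -> not full
  row 3: 0 empty cells -> FULL (clear)
  row 4: 2 empty cells -> not full
  row 5: 4 empty cells -> not full
  row 6: 4 empty cells -> not full
  row 7: 0 empty cells -> FULL (clear)
  row 8: 0 empty cells -> FULL (clear)
  row 9: 3 empty cells -> not full
  row 10: 1 empty cell -> not full
  row 11: 0 empty cells -> FULL (clear)
Total rows cleared: 4

Answer: 4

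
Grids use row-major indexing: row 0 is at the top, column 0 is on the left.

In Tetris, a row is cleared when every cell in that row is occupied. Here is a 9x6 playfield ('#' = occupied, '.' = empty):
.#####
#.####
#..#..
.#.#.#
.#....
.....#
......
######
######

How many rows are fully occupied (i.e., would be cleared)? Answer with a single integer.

Check each row:
  row 0: 1 empty cell -> not full
  row 1: 1 empty cell -> not full
  row 2: 4 empty cells -> not full
  row 3: 3 empty cells -> not full
  row 4: 5 empty cells -> not full
  row 5: 5 empty cells -> not full
  row 6: 6 empty cells -> not full
  row 7: 0 empty cells -> FULL (clear)
  row 8: 0 empty cells -> FULL (clear)
Total rows cleared: 2

Answer: 2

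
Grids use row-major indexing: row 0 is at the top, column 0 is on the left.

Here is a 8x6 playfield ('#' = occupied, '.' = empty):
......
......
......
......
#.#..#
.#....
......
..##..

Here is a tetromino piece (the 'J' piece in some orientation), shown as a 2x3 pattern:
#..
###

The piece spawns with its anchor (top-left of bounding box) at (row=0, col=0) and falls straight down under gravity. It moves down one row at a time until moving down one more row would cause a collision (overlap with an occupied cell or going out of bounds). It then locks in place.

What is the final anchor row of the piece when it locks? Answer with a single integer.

Answer: 2

Derivation:
Spawn at (row=0, col=0). Try each row:
  row 0: fits
  row 1: fits
  row 2: fits
  row 3: blocked -> lock at row 2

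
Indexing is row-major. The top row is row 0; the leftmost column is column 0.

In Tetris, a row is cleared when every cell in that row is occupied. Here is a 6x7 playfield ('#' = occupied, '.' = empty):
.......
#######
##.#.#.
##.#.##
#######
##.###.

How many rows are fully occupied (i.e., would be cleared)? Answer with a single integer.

Check each row:
  row 0: 7 empty cells -> not full
  row 1: 0 empty cells -> FULL (clear)
  row 2: 3 empty cells -> not full
  row 3: 2 empty cells -> not full
  row 4: 0 empty cells -> FULL (clear)
  row 5: 2 empty cells -> not full
Total rows cleared: 2

Answer: 2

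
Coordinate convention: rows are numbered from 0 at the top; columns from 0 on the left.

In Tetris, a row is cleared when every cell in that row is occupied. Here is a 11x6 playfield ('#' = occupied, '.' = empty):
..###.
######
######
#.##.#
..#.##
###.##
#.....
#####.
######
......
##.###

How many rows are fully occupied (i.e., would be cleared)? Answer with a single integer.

Answer: 3

Derivation:
Check each row:
  row 0: 3 empty cells -> not full
  row 1: 0 empty cells -> FULL (clear)
  row 2: 0 empty cells -> FULL (clear)
  row 3: 2 empty cells -> not full
  row 4: 3 empty cells -> not full
  row 5: 1 empty cell -> not full
  row 6: 5 empty cells -> not full
  row 7: 1 empty cell -> not full
  row 8: 0 empty cells -> FULL (clear)
  row 9: 6 empty cells -> not full
  row 10: 1 empty cell -> not full
Total rows cleared: 3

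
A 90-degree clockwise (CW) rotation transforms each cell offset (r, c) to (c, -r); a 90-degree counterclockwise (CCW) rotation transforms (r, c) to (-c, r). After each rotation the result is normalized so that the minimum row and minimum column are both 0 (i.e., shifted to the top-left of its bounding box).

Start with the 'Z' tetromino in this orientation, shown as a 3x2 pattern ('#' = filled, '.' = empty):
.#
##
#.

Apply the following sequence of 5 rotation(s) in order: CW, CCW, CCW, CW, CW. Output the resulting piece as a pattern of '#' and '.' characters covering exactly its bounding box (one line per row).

Answer: ##.
.##

Derivation:
Start:
.#
##
#.
After rotation 1 (CW):
##.
.##
After rotation 2 (CCW):
.#
##
#.
After rotation 3 (CCW):
##.
.##
After rotation 4 (CW):
.#
##
#.
After rotation 5 (CW):
##.
.##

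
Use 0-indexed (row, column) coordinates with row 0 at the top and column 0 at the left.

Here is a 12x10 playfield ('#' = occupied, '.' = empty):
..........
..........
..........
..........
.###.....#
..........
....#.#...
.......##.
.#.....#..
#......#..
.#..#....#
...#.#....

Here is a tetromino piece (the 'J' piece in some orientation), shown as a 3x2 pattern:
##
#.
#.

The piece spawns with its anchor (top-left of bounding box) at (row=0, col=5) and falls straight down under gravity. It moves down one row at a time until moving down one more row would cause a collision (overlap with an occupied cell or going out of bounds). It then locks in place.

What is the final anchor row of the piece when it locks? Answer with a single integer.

Answer: 5

Derivation:
Spawn at (row=0, col=5). Try each row:
  row 0: fits
  row 1: fits
  row 2: fits
  row 3: fits
  row 4: fits
  row 5: fits
  row 6: blocked -> lock at row 5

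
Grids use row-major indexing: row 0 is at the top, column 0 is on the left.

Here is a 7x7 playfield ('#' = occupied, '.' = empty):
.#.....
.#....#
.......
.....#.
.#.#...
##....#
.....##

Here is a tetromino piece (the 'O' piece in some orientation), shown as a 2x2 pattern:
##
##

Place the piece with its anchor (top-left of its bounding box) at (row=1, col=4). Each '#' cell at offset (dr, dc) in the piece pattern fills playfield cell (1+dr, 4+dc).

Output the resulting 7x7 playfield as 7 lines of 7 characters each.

Fill (1+0,4+0) = (1,4)
Fill (1+0,4+1) = (1,5)
Fill (1+1,4+0) = (2,4)
Fill (1+1,4+1) = (2,5)

Answer: .#.....
.#..###
....##.
.....#.
.#.#...
##....#
.....##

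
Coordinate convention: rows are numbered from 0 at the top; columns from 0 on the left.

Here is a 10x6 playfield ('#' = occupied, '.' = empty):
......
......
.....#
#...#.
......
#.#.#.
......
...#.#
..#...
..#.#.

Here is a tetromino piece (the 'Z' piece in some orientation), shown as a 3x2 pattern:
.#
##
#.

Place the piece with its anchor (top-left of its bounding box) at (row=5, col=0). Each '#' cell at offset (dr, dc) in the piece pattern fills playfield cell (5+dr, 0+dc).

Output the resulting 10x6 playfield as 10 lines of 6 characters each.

Fill (5+0,0+1) = (5,1)
Fill (5+1,0+0) = (6,0)
Fill (5+1,0+1) = (6,1)
Fill (5+2,0+0) = (7,0)

Answer: ......
......
.....#
#...#.
......
###.#.
##....
#..#.#
..#...
..#.#.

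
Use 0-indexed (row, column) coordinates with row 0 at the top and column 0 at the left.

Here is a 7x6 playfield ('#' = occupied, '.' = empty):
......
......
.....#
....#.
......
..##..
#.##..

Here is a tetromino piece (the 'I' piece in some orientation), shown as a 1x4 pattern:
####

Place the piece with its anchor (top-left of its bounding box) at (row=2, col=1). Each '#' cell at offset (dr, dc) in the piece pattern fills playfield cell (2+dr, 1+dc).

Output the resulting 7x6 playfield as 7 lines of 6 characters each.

Answer: ......
......
.#####
....#.
......
..##..
#.##..

Derivation:
Fill (2+0,1+0) = (2,1)
Fill (2+0,1+1) = (2,2)
Fill (2+0,1+2) = (2,3)
Fill (2+0,1+3) = (2,4)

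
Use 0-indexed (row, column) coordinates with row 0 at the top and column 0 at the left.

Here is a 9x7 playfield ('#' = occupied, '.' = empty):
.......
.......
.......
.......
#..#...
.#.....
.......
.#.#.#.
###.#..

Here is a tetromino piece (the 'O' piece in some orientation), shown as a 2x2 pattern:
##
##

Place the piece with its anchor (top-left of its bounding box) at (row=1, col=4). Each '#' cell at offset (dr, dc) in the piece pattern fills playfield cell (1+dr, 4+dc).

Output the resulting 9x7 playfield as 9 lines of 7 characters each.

Fill (1+0,4+0) = (1,4)
Fill (1+0,4+1) = (1,5)
Fill (1+1,4+0) = (2,4)
Fill (1+1,4+1) = (2,5)

Answer: .......
....##.
....##.
.......
#..#...
.#.....
.......
.#.#.#.
###.#..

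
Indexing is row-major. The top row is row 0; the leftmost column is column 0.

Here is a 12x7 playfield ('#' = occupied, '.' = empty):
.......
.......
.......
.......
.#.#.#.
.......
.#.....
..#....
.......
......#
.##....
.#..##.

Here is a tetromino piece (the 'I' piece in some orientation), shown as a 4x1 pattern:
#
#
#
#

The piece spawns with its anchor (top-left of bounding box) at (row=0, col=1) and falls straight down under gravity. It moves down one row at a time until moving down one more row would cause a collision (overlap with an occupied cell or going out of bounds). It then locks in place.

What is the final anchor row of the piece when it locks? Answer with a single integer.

Spawn at (row=0, col=1). Try each row:
  row 0: fits
  row 1: blocked -> lock at row 0

Answer: 0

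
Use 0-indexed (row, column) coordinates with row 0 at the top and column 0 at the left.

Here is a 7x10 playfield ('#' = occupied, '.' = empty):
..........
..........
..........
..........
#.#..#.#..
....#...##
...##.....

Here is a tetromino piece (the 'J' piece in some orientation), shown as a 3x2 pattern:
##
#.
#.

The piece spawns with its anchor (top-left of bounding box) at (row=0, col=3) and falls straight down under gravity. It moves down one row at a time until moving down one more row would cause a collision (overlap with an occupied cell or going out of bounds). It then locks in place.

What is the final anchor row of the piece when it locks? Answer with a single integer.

Answer: 3

Derivation:
Spawn at (row=0, col=3). Try each row:
  row 0: fits
  row 1: fits
  row 2: fits
  row 3: fits
  row 4: blocked -> lock at row 3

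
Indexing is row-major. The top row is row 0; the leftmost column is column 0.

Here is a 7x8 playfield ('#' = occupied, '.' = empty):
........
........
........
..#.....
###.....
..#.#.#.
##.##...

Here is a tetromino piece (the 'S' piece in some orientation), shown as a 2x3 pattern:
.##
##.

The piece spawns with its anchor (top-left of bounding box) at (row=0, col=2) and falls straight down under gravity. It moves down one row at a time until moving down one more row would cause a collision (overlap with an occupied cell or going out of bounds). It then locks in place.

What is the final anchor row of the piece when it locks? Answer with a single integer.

Spawn at (row=0, col=2). Try each row:
  row 0: fits
  row 1: fits
  row 2: blocked -> lock at row 1

Answer: 1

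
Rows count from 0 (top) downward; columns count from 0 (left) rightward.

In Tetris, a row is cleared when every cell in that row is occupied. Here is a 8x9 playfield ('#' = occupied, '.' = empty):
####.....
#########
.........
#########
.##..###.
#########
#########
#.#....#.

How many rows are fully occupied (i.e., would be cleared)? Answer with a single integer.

Answer: 4

Derivation:
Check each row:
  row 0: 5 empty cells -> not full
  row 1: 0 empty cells -> FULL (clear)
  row 2: 9 empty cells -> not full
  row 3: 0 empty cells -> FULL (clear)
  row 4: 4 empty cells -> not full
  row 5: 0 empty cells -> FULL (clear)
  row 6: 0 empty cells -> FULL (clear)
  row 7: 6 empty cells -> not full
Total rows cleared: 4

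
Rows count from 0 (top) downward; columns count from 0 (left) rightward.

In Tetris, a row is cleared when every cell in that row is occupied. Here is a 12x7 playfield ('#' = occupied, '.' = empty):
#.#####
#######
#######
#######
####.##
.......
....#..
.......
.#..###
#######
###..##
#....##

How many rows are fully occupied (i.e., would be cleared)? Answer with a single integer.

Check each row:
  row 0: 1 empty cell -> not full
  row 1: 0 empty cells -> FULL (clear)
  row 2: 0 empty cells -> FULL (clear)
  row 3: 0 empty cells -> FULL (clear)
  row 4: 1 empty cell -> not full
  row 5: 7 empty cells -> not full
  row 6: 6 empty cells -> not full
  row 7: 7 empty cells -> not full
  row 8: 3 empty cells -> not full
  row 9: 0 empty cells -> FULL (clear)
  row 10: 2 empty cells -> not full
  row 11: 4 empty cells -> not full
Total rows cleared: 4

Answer: 4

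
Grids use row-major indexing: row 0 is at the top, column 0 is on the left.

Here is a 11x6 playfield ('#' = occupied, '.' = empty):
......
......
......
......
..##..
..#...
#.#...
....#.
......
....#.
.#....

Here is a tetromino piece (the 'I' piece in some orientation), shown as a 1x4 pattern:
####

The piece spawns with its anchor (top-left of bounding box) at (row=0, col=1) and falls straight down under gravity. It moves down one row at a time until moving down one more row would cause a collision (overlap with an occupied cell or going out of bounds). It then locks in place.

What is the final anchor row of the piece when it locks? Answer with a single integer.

Spawn at (row=0, col=1). Try each row:
  row 0: fits
  row 1: fits
  row 2: fits
  row 3: fits
  row 4: blocked -> lock at row 3

Answer: 3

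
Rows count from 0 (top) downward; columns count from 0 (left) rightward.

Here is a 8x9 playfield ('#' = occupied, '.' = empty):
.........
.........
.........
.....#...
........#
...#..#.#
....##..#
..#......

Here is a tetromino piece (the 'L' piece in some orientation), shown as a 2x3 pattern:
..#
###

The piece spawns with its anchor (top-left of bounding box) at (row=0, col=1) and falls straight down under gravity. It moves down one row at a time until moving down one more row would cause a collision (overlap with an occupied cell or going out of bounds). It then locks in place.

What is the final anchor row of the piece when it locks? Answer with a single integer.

Spawn at (row=0, col=1). Try each row:
  row 0: fits
  row 1: fits
  row 2: fits
  row 3: fits
  row 4: blocked -> lock at row 3

Answer: 3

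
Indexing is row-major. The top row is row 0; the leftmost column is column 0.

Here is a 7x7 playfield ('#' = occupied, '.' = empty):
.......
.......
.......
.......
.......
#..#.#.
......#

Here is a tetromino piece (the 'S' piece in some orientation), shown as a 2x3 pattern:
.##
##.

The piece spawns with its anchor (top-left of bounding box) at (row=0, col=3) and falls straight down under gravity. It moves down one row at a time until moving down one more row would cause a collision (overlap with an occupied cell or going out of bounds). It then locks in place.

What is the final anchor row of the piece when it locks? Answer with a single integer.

Spawn at (row=0, col=3). Try each row:
  row 0: fits
  row 1: fits
  row 2: fits
  row 3: fits
  row 4: blocked -> lock at row 3

Answer: 3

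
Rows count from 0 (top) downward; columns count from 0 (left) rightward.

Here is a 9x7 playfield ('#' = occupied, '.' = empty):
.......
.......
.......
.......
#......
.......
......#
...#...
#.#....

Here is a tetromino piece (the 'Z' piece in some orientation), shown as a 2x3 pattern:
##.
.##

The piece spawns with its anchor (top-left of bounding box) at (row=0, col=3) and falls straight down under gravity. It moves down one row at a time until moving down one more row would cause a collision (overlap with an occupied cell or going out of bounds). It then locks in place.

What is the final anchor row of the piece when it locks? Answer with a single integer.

Answer: 6

Derivation:
Spawn at (row=0, col=3). Try each row:
  row 0: fits
  row 1: fits
  row 2: fits
  row 3: fits
  row 4: fits
  row 5: fits
  row 6: fits
  row 7: blocked -> lock at row 6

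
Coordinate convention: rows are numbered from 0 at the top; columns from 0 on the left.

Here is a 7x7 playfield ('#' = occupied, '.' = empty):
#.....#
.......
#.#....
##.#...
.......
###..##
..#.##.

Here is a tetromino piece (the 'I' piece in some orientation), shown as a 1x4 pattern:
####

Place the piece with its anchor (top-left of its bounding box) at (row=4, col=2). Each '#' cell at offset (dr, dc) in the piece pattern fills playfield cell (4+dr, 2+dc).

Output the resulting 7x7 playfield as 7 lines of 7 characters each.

Fill (4+0,2+0) = (4,2)
Fill (4+0,2+1) = (4,3)
Fill (4+0,2+2) = (4,4)
Fill (4+0,2+3) = (4,5)

Answer: #.....#
.......
#.#....
##.#...
..####.
###..##
..#.##.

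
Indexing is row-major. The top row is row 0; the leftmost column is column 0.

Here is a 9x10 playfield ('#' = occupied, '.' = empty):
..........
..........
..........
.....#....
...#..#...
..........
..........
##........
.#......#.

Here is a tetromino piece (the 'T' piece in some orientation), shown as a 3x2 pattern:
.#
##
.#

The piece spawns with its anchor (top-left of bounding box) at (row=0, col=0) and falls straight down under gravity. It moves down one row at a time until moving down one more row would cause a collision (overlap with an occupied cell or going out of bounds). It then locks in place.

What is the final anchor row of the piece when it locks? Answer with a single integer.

Spawn at (row=0, col=0). Try each row:
  row 0: fits
  row 1: fits
  row 2: fits
  row 3: fits
  row 4: fits
  row 5: blocked -> lock at row 4

Answer: 4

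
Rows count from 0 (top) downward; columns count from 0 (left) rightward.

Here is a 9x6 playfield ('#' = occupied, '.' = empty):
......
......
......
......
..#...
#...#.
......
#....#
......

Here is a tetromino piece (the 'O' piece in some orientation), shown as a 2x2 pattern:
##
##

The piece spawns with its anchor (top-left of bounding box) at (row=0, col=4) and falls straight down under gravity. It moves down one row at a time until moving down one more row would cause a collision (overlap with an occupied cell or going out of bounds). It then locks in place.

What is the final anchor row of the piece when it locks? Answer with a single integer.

Spawn at (row=0, col=4). Try each row:
  row 0: fits
  row 1: fits
  row 2: fits
  row 3: fits
  row 4: blocked -> lock at row 3

Answer: 3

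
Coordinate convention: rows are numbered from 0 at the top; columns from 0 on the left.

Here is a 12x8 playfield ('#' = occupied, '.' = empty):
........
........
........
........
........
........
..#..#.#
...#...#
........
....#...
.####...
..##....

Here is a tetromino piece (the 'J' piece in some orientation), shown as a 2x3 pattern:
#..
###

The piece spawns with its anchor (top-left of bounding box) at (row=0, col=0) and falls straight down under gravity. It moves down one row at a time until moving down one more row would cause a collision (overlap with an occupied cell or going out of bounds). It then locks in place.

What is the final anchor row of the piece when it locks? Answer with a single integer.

Answer: 4

Derivation:
Spawn at (row=0, col=0). Try each row:
  row 0: fits
  row 1: fits
  row 2: fits
  row 3: fits
  row 4: fits
  row 5: blocked -> lock at row 4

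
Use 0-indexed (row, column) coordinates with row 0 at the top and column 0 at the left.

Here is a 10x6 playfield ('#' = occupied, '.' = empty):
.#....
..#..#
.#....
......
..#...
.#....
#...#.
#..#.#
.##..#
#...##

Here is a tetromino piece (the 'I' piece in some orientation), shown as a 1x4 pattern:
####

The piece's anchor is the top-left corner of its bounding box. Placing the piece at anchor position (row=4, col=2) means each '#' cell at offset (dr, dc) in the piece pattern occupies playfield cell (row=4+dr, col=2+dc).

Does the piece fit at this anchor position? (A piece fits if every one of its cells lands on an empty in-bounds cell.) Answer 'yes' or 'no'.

Check each piece cell at anchor (4, 2):
  offset (0,0) -> (4,2): occupied ('#') -> FAIL
  offset (0,1) -> (4,3): empty -> OK
  offset (0,2) -> (4,4): empty -> OK
  offset (0,3) -> (4,5): empty -> OK
All cells valid: no

Answer: no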